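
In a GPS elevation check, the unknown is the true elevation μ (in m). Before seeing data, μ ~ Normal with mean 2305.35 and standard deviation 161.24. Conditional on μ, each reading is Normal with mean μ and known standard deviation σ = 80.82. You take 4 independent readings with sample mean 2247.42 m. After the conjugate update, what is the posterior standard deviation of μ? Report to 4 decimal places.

39.1977

For Normal data with known variance σ², a Normal(μ₀, σ₀²) prior on μ is conjugate. Posterior precision = 1/σ₀² + n/σ²; posterior mean is the precision-weighted average of μ₀ and x̄.
σ₀² = 161.24² = 25998.3376, σ² = 80.82² = 6531.8724; σ² + n·σ₀² = 6531.8724 + 4·25998.3376 = 110525.2228.
Posterior precision = 1/σ₀² + n/σ² = 1/25998.3376 + 4/6531.8724 = (σ² + n·σ₀²)/(σ₀²σ²) = 110525.2228/(25998.3376·6531.8724); posterior variance σₙ² = σ₀²σ²/(σ² + n·σ₀²) = 25998.3376·6531.8724/110525.2228 = 1536.462171.
Posterior SD = √σₙ² = √(25998.3376·6531.8724/110525.2228) = 39.1977.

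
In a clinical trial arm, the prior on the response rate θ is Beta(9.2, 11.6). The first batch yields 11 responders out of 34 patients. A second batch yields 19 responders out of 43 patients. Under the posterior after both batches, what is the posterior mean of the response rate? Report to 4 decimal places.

0.4008

The Beta prior is conjugate to a Binomial/Bernoulli likelihood; the update adds successes to α and failures to β.
After batch 1: Beta(9.2+11, 11.6+23) = Beta(20.2, 34.6).
After batch 2: Beta(20.2+19, 34.6+24) = Beta(39.2, 58.6).
Posterior mean = α/(α+β) = 39.2/97.8 = 0.4008.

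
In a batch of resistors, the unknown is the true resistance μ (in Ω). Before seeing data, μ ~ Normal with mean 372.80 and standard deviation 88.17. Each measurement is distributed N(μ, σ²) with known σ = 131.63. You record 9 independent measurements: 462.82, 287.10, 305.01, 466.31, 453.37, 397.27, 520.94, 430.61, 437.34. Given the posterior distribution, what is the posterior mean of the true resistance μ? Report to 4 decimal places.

For Normal data with known variance σ², a Normal(μ₀, σ₀²) prior on μ is conjugate. Posterior precision = 1/σ₀² + n/σ²; posterior mean is the precision-weighted average of μ₀ and x̄.
Σxᵢ = 462.82 + 287.10 + 305.01 + 466.31 + 453.37 + 397.27 + 520.94 + 430.61 + 437.34 = 3760.77, so n·x̄ = 3760.77.
σ₀² = 88.17² = 7773.9489, σ² = 131.63² = 17326.4569; σ² + n·σ₀² = 17326.4569 + 9·7773.9489 = 87291.997.
Posterior mean = (μ₀/σ₀² + n·x̄/σ²)/(1/σ₀² + n/σ²) = (σ²·μ₀ + σ₀²·n·x̄)/(σ² + n·σ₀²) = (17326.4569·372.80 + 7773.9489·3760.77)/87291.997 = 35695336.936973/87291.997 = 408.9188.

408.9188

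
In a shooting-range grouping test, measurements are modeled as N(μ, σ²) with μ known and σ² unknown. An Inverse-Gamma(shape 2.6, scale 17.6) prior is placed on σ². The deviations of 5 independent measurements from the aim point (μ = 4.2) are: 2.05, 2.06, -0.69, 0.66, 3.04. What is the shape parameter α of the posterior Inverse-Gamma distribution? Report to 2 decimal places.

5.10

With known mean μ and an Inverse-Gamma(α, β) prior on σ², the Normal likelihood is conjugate: posterior is Inv-Gamma(α + n/2, β + Σ(xᵢ−μ)²/2).
Σ(xᵢ−μ)² = (2.05)² + (2.06)² + (-0.69)² + (0.66)² + (3.04)² = 18.5994.
Posterior: Inv-Gamma(2.6 + 5/2, 17.6 + 18.5994/2) = Inv-Gamma(5.10, 26.89970).
Posterior α = 5.10.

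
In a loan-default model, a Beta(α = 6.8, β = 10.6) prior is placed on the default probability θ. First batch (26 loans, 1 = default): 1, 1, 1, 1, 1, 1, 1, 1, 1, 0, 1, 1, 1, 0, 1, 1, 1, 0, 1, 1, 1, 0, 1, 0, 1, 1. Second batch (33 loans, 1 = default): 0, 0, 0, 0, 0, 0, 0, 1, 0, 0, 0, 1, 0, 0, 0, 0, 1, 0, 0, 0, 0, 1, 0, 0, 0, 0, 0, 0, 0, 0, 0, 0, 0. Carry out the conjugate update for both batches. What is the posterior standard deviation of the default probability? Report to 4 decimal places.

The Beta prior is conjugate to a Binomial/Bernoulli likelihood; the update adds successes to α and failures to β.
After batch 1: Beta(6.8+21, 10.6+5) = Beta(27.8, 15.6).
After batch 2: Beta(27.8+4, 15.6+29) = Beta(31.8, 44.6).
Var = αβ/((α+β)²(α+β+1)) = 31.8·44.6/(76.4²·77.4) = 0.00313931; SD = √0.00313931 = 0.0560.

0.0560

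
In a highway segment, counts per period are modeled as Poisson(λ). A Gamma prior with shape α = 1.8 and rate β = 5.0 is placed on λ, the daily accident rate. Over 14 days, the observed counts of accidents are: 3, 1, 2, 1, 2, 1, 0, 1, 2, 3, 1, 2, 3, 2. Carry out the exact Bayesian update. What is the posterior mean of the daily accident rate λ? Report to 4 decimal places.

With a Gamma(shape α, rate β) prior, the Poisson likelihood is conjugate: the posterior is Gamma(α + ΣXᵢ, β + n).
Sum of counts S = 24 over n = 14 days.
Posterior: Gamma(α+S, β+n) = Gamma(1.8+24, 5.0+14) = Gamma(25.8, 19.0).
Posterior mean = α/β = 25.8/19.0 = 1.3579.

1.3579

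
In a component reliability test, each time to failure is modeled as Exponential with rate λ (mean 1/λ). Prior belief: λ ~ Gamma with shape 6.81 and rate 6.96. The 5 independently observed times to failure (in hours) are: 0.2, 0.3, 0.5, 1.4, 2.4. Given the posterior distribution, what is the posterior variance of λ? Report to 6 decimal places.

With a Gamma(shape α, rate β) prior on the exponential rate λ, the posterior after n observations with total T = Σxᵢ is Gamma(α+n, β+T).
Sum of observations T = 4.8 hours; n = 5.
Posterior: Gamma(6.81+5, 6.96+4.8) = Gamma(11.81, 11.76).
Var = α/β² = 0.085396.

0.085396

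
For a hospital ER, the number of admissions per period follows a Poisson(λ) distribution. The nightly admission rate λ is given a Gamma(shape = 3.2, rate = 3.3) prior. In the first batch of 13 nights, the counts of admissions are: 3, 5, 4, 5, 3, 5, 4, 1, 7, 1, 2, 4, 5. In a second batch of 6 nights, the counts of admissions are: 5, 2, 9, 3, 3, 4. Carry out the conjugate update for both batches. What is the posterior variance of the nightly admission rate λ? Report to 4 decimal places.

With a Gamma(shape α, rate β) prior, the Poisson likelihood is conjugate: the posterior is Gamma(α + ΣXᵢ, β + n).
Batch 1: sum of counts S = 49 over n = 13 nights.
After batch 1: Gamma(α+S, β+n) = Gamma(3.2+49, 3.3+13) = Gamma(52.2, 16.3).
Batch 2: sum of counts S = 26 over n = 6 nights.
After batch 2: Gamma(α+S, β+n) = Gamma(52.2+26, 16.3+6) = Gamma(78.2, 22.3).
Var = α/β² = 78.2/22.3² = 0.1573.

0.1573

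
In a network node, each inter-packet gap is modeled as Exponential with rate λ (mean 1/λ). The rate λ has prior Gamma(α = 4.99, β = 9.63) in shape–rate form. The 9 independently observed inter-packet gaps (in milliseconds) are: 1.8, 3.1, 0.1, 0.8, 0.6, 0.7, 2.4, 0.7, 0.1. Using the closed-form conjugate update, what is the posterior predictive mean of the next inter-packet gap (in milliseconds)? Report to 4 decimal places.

1.5343

With a Gamma(shape α, rate β) prior on the exponential rate λ, the posterior after n observations with total T = Σxᵢ is Gamma(α+n, β+T).
Sum of observations T = 10.3 milliseconds; n = 9.
Posterior: Gamma(4.99+9, 9.63+10.3) = Gamma(13.99, 19.93).
The predictive distribution for the next observation is Lomax; its mean is β/(α−1) = 19.93/12.99 = 1.5343.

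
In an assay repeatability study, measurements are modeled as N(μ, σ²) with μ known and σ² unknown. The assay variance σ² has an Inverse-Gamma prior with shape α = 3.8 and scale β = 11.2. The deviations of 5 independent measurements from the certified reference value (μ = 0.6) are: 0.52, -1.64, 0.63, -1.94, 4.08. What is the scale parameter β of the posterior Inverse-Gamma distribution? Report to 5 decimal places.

23.08345

With known mean μ and an Inverse-Gamma(α, β) prior on σ², the Normal likelihood is conjugate: posterior is Inv-Gamma(α + n/2, β + Σ(xᵢ−μ)²/2).
Σ(xᵢ−μ)² = (0.52)² + (-1.64)² + (0.63)² + (-1.94)² + (4.08)² = 23.7669.
Posterior: Inv-Gamma(3.8 + 5/2, 11.2 + 23.7669/2) = Inv-Gamma(6.30, 23.08345).
Posterior β = 23.08345.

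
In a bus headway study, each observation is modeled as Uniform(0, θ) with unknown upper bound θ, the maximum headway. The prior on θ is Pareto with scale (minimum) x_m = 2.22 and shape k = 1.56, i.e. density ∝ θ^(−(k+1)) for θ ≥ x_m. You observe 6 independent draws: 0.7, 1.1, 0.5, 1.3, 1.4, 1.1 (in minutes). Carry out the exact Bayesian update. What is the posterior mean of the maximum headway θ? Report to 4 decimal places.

A Pareto(scale x_m, shape k) prior on the upper bound θ of Uniform(0, θ) is conjugate: posterior is Pareto(max(x_m, max xᵢ), k + n).
Sample maximum = 1.4; prior scale x_m = 2.22 → posterior scale = max = 2.22.
Posterior shape = 1.56 + 6 = 7.56.
E[θ|data] = k·x_m/(k−1) = 7.56·2.22/6.56 = 2.5584.

2.5584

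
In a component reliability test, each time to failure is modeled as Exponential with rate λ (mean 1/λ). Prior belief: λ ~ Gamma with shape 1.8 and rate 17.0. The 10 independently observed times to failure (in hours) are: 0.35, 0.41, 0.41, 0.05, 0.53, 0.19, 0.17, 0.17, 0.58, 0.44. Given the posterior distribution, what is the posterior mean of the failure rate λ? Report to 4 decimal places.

0.5813

With a Gamma(shape α, rate β) prior on the exponential rate λ, the posterior after n observations with total T = Σxᵢ is Gamma(α+n, β+T).
Sum of observations T = 3.30 hours; n = 10.
Posterior: Gamma(1.8+10, 17.0+3.30) = Gamma(11.8, 20.30).
Posterior mean of λ = α/β = 11.8/20.30 = 0.5813.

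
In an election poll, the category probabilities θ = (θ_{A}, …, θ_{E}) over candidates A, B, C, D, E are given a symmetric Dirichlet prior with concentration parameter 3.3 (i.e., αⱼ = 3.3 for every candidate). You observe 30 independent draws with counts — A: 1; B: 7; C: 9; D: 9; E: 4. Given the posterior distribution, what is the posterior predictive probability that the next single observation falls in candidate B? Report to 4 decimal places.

The Dirichlet prior is conjugate to the Multinomial likelihood: each posterior αⱼ = prior αⱼ + observed count nⱼ.
Posterior concentration: (4.3, 10.3, 12.3, 12.3, 7.3), total = 46.5.
P(next = B | data) = α_{B}/Σα = 0.2215.

0.2215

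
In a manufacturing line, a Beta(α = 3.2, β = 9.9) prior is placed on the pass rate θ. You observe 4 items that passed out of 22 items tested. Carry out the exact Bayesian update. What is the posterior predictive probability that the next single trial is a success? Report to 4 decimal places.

The Beta prior is conjugate to a Binomial/Bernoulli likelihood; the update adds successes to α and failures to β.
Posterior: Beta(α+k, β+n−k) = Beta(3.2+4, 9.9+18) = Beta(7.2, 27.9).
For a single future Bernoulli trial, P(success | data) = α/(α+β) = 0.2051.

0.2051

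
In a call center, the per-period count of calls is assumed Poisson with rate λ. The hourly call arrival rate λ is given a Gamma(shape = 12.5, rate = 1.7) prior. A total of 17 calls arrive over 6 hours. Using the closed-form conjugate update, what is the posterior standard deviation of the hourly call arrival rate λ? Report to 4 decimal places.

With a Gamma(shape α, rate β) prior, the Poisson likelihood is conjugate: the posterior is Gamma(α + ΣXᵢ, β + n).
Posterior: Gamma(α+S, β+n) = Gamma(12.5+17, 1.7+6) = Gamma(29.5, 7.7).
SD = √α/β = √29.5/7.7 = 0.7054.

0.7054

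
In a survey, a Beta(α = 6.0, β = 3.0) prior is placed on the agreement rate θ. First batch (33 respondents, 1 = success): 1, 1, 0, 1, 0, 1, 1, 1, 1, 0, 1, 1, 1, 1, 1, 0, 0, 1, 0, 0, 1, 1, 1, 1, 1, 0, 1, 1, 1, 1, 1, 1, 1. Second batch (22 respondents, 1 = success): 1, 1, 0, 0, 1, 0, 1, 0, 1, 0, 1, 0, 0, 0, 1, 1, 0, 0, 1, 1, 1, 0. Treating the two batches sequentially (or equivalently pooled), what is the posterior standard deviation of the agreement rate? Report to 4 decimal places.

0.0589

The Beta prior is conjugate to a Binomial/Bernoulli likelihood; the update adds successes to α and failures to β.
After batch 1: Beta(6.0+25, 3.0+8) = Beta(31.0, 11.0).
After batch 2: Beta(31.0+11, 11.0+11) = Beta(42.0, 22.0).
Var = αβ/((α+β)²(α+β+1)) = 42.0·22.0/(64.0²·65.0) = 0.00347055; SD = √0.00347055 = 0.0589.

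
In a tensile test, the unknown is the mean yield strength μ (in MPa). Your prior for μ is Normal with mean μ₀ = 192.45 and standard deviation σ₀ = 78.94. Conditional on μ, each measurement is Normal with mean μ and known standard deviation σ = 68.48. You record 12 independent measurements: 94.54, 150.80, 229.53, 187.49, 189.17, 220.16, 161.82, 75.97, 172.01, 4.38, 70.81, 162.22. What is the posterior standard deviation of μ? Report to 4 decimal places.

19.1763

For Normal data with known variance σ², a Normal(μ₀, σ₀²) prior on μ is conjugate. Posterior precision = 1/σ₀² + n/σ²; posterior mean is the precision-weighted average of μ₀ and x̄.
σ₀² = 78.94² = 6231.5236, σ² = 68.48² = 4689.5104; σ² + n·σ₀² = 4689.5104 + 12·6231.5236 = 79467.7936.
Posterior precision = 1/σ₀² + n/σ² = 1/6231.5236 + 12/4689.5104 = (σ² + n·σ₀²)/(σ₀²σ²) = 79467.7936/(6231.5236·4689.5104); posterior variance σₙ² = σ₀²σ²/(σ² + n·σ₀²) = 6231.5236·4689.5104/79467.7936 = 367.731296.
Posterior SD = √σₙ² = √(6231.5236·4689.5104/79467.7936) = 19.1763.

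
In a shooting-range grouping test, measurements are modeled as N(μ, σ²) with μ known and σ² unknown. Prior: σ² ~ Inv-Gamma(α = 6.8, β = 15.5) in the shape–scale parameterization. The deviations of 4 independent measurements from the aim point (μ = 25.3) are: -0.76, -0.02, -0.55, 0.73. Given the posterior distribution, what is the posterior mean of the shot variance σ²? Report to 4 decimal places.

2.0778

With known mean μ and an Inverse-Gamma(α, β) prior on σ², the Normal likelihood is conjugate: posterior is Inv-Gamma(α + n/2, β + Σ(xᵢ−μ)²/2).
Σ(xᵢ−μ)² = (-0.76)² + (-0.02)² + (-0.55)² + (0.73)² = 1.4134.
Posterior: Inv-Gamma(6.8 + 4/2, 15.5 + 1.4134/2) = Inv-Gamma(8.80, 16.20670).
E[σ²|data] = β/(α−1) = 16.20670/7.80 = 2.0778.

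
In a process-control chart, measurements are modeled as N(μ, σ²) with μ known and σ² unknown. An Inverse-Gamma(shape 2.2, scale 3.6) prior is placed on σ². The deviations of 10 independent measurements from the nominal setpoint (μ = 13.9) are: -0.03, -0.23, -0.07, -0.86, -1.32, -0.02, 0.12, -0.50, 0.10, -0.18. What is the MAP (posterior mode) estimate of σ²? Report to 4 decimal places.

0.6127

With known mean μ and an Inverse-Gamma(α, β) prior on σ², the Normal likelihood is conjugate: posterior is Inv-Gamma(α + n/2, β + Σ(xᵢ−μ)²/2).
Σ(xᵢ−μ)² = (-0.03)² + (-0.23)² + (-0.07)² + (-0.86)² + (-1.32)² + (-0.02)² + (0.12)² + (-0.50)² + (0.10)² + (-0.18)² = 2.8479.
Posterior: Inv-Gamma(2.2 + 10/2, 3.6 + 2.8479/2) = Inv-Gamma(7.20, 5.02395).
Mode = β/(α+1) = 5.02395/8.20 = 0.6127.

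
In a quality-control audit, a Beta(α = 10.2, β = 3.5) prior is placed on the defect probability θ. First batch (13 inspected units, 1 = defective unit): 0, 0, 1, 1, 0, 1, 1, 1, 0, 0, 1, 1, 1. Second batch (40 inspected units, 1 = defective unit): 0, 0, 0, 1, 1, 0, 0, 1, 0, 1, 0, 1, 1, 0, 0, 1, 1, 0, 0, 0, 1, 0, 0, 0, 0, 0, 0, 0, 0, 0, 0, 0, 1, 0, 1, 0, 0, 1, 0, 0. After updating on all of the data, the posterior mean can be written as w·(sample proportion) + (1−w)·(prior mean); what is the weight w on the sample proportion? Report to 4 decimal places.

The Beta prior is conjugate to a Binomial/Bernoulli likelihood; the update adds successes to α and failures to β.
Total number of inspected units: n = 13 + 40 = 53.
Posterior mean = (α₀+k)/(α₀+β₀+n) = [n/(α₀+β₀+n)]·(k/n) + [(α₀+β₀)/(α₀+β₀+n)]·α₀/(α₀+β₀), so only n and the prior enter the weight.
The weight on the data is w = n/(α₀+β₀+n) = 53/(10.2+3.5+53) = 53/66.7 = 0.7946.

0.7946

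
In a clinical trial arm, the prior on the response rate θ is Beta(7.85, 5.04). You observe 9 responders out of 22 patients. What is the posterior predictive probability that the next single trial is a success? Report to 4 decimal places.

0.4829

The Beta prior is conjugate to a Binomial/Bernoulli likelihood; the update adds successes to α and failures to β.
Posterior: Beta(α+k, β+n−k) = Beta(7.85+9, 5.04+13) = Beta(16.85, 18.04).
For a single future Bernoulli trial, P(success | data) = α/(α+β) = 0.4829.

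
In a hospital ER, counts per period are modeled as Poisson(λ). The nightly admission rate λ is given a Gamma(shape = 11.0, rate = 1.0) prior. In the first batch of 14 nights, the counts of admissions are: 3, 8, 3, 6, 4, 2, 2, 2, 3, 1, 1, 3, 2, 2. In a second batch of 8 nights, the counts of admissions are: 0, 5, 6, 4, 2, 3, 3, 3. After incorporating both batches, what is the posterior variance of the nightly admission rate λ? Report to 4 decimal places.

With a Gamma(shape α, rate β) prior, the Poisson likelihood is conjugate: the posterior is Gamma(α + ΣXᵢ, β + n).
Batch 1: sum of counts S = 42 over n = 14 nights.
After batch 1: Gamma(α+S, β+n) = Gamma(11.0+42, 1.0+14) = Gamma(53.0, 15.0).
Batch 2: sum of counts S = 26 over n = 8 nights.
After batch 2: Gamma(α+S, β+n) = Gamma(53.0+26, 15.0+8) = Gamma(79.0, 23.0).
Var = α/β² = 79.0/23.0² = 0.1493.

0.1493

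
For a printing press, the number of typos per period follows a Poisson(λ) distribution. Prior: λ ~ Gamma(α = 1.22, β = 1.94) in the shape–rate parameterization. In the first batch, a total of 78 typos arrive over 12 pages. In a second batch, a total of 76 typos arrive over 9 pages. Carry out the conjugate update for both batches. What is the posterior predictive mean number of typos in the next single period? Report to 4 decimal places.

6.7663

With a Gamma(shape α, rate β) prior, the Poisson likelihood is conjugate: the posterior is Gamma(α + ΣXᵢ, β + n).
After batch 1: Gamma(α+S, β+n) = Gamma(1.22+78, 1.94+12) = Gamma(79.22, 13.94).
After batch 2: Gamma(α+S, β+n) = Gamma(79.22+76, 13.94+9) = Gamma(155.22, 22.94).
The predictive distribution for one future period is NegBinom with mean α/β = 6.7663.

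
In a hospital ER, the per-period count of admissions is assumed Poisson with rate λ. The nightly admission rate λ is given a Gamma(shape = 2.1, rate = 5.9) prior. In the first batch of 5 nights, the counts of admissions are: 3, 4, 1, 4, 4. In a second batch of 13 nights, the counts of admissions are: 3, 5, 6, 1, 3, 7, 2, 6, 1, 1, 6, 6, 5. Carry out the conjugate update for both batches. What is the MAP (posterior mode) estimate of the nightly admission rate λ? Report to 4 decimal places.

2.8912

With a Gamma(shape α, rate β) prior, the Poisson likelihood is conjugate: the posterior is Gamma(α + ΣXᵢ, β + n).
Batch 1: sum of counts S = 16 over n = 5 nights.
After batch 1: Gamma(α+S, β+n) = Gamma(2.1+16, 5.9+5) = Gamma(18.1, 10.9).
Batch 2: sum of counts S = 52 over n = 13 nights.
After batch 2: Gamma(α+S, β+n) = Gamma(18.1+52, 10.9+13) = Gamma(70.1, 23.9).
Mode of Gamma(α,β) for α≥1 is (α−1)/β = 69.1/23.9 = 2.8912.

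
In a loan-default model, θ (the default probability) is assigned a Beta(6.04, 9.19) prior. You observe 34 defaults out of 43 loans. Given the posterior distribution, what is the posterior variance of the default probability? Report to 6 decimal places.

The Beta prior is conjugate to a Binomial/Bernoulli likelihood; the update adds successes to α and failures to β.
Posterior: Beta(α+k, β+n−k) = Beta(6.04+34, 9.19+9) = Beta(40.04, 18.19).
Var = αβ/((α+β)²(α+β+1)) = 40.04·18.19/(58.23²·59.23) = 0.003627.

0.003627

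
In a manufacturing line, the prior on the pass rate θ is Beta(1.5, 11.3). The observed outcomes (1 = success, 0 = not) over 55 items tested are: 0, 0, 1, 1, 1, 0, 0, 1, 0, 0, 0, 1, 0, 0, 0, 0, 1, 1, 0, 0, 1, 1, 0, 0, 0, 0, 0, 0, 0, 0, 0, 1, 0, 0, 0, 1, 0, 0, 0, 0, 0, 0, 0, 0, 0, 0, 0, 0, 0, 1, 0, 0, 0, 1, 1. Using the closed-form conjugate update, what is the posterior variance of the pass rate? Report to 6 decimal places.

0.002563

The Beta prior is conjugate to a Binomial/Bernoulli likelihood; the update adds successes to α and failures to β.
Posterior: Beta(α+k, β+n−k) = Beta(1.5+14, 11.3+41) = Beta(15.5, 52.3).
Var = αβ/((α+β)²(α+β+1)) = 15.5·52.3/(67.8²·68.8) = 0.002563.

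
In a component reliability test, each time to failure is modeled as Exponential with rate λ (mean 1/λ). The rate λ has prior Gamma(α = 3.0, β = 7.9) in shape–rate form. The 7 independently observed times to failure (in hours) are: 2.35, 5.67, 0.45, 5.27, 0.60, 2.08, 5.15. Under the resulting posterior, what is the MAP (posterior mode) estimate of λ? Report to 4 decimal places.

With a Gamma(shape α, rate β) prior on the exponential rate λ, the posterior after n observations with total T = Σxᵢ is Gamma(α+n, β+T).
Sum of observations T = 21.57 hours; n = 7.
Posterior: Gamma(3.0+7, 7.9+21.57) = Gamma(10.0, 29.47).
Mode = (α−1)/β = 0.3054.

0.3054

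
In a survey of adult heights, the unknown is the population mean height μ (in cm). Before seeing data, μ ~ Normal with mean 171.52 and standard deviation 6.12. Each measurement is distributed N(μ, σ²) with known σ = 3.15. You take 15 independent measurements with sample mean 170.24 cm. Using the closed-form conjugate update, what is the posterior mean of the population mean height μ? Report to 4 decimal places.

170.2622

For Normal data with known variance σ², a Normal(μ₀, σ₀²) prior on μ is conjugate. Posterior precision = 1/σ₀² + n/σ²; posterior mean is the precision-weighted average of μ₀ and x̄.
n·x̄ = 15·170.24 = 2553.6.
σ₀² = 6.12² = 37.4544, σ² = 3.15² = 9.9225; σ² + n·σ₀² = 9.9225 + 15·37.4544 = 571.7385.
Posterior mean = (μ₀/σ₀² + n·x̄/σ²)/(1/σ₀² + n/σ²) = (σ²·μ₀ + σ₀²·n·x̄)/(σ² + n·σ₀²) = (9.9225·171.52 + 37.4544·2553.6)/571.7385 = 97345.46304/571.7385 = 170.2622.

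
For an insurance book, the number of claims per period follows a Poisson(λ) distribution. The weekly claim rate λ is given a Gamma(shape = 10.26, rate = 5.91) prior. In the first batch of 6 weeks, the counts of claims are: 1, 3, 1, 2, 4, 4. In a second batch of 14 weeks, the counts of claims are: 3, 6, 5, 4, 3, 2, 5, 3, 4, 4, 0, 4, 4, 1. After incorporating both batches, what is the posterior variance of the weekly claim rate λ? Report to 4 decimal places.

0.1091

With a Gamma(shape α, rate β) prior, the Poisson likelihood is conjugate: the posterior is Gamma(α + ΣXᵢ, β + n).
Batch 1: sum of counts S = 15 over n = 6 weeks.
After batch 1: Gamma(α+S, β+n) = Gamma(10.26+15, 5.91+6) = Gamma(25.26, 11.91).
Batch 2: sum of counts S = 48 over n = 14 weeks.
After batch 2: Gamma(α+S, β+n) = Gamma(25.26+48, 11.91+14) = Gamma(73.26, 25.91).
Var = α/β² = 73.26/25.91² = 0.1091.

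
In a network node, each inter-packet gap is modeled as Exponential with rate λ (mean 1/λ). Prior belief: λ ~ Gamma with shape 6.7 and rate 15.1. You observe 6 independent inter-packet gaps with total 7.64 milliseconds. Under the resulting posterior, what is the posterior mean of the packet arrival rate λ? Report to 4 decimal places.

0.5585

With a Gamma(shape α, rate β) prior on the exponential rate λ, the posterior after n observations with total T = Σxᵢ is Gamma(α+n, β+T).
Posterior: Gamma(6.7+6, 15.1+7.64) = Gamma(12.7, 22.74).
Posterior mean of λ = α/β = 12.7/22.74 = 0.5585.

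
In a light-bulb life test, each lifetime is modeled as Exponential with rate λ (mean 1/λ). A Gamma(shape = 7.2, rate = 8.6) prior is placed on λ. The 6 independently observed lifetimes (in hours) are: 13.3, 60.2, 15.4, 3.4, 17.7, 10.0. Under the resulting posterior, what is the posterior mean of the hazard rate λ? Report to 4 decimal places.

With a Gamma(shape α, rate β) prior on the exponential rate λ, the posterior after n observations with total T = Σxᵢ is Gamma(α+n, β+T).
Sum of observations T = 120.0 hours; n = 6.
Posterior: Gamma(7.2+6, 8.6+120.0) = Gamma(13.2, 128.6).
Posterior mean of λ = α/β = 13.2/128.6 = 0.1026.

0.1026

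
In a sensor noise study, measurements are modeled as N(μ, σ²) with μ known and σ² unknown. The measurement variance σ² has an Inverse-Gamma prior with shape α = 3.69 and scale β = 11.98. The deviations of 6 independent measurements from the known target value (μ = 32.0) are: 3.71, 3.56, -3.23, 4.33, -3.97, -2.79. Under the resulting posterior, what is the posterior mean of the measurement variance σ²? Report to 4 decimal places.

With known mean μ and an Inverse-Gamma(α, β) prior on σ², the Normal likelihood is conjugate: posterior is Inv-Gamma(α + n/2, β + Σ(xᵢ−μ)²/2).
Σ(xᵢ−μ)² = (3.71)² + (3.56)² + (-3.23)² + (4.33)² + (-3.97)² + (-2.79)² = 79.1645.
Posterior: Inv-Gamma(3.69 + 6/2, 11.98 + 79.1645/2) = Inv-Gamma(6.69, 51.56225).
E[σ²|data] = β/(α−1) = 51.56225/5.69 = 9.0619.

9.0619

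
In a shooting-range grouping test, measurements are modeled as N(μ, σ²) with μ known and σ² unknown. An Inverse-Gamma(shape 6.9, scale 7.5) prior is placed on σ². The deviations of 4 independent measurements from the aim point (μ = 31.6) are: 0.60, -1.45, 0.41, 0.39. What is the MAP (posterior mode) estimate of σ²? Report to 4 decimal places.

With known mean μ and an Inverse-Gamma(α, β) prior on σ², the Normal likelihood is conjugate: posterior is Inv-Gamma(α + n/2, β + Σ(xᵢ−μ)²/2).
Σ(xᵢ−μ)² = (0.60)² + (-1.45)² + (0.41)² + (0.39)² = 2.7827.
Posterior: Inv-Gamma(6.9 + 4/2, 7.5 + 2.7827/2) = Inv-Gamma(8.90, 8.89135).
Mode = β/(α+1) = 8.89135/9.90 = 0.8981.

0.8981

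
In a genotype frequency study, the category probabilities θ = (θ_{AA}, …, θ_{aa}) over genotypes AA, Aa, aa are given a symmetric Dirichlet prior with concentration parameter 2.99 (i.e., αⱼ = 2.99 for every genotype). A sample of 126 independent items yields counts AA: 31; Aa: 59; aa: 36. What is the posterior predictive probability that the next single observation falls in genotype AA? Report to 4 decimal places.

0.2518

The Dirichlet prior is conjugate to the Multinomial likelihood: each posterior αⱼ = prior αⱼ + observed count nⱼ.
Posterior concentration: (33.99, 61.99, 38.99), total = 134.97.
P(next = AA | data) = α_{AA}/Σα = 0.2518.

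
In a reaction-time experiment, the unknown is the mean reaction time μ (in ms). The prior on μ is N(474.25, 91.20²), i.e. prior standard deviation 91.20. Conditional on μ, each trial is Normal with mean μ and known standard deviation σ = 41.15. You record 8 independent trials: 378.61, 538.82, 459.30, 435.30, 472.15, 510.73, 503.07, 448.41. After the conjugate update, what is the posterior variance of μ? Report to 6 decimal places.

206.412452

For Normal data with known variance σ², a Normal(μ₀, σ₀²) prior on μ is conjugate. Posterior precision = 1/σ₀² + n/σ²; posterior mean is the precision-weighted average of μ₀ and x̄.
σ₀² = 91.20² = 8317.44, σ² = 41.15² = 1693.3225; σ² + n·σ₀² = 1693.3225 + 8·8317.44 = 68232.8425.
Posterior precision = 1/σ₀² + n/σ² = 1/8317.44 + 8/1693.3225 = (σ² + n·σ₀²)/(σ₀²σ²) = 68232.8425/(8317.44·1693.3225); posterior variance σₙ² = σ₀²σ²/(σ² + n·σ₀²) = 8317.44·1693.3225/68232.8425 = 206.412452.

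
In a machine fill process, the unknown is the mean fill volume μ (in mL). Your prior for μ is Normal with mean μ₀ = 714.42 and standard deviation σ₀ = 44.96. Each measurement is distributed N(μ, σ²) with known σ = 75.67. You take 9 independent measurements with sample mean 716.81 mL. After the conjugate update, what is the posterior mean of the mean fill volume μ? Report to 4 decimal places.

For Normal data with known variance σ², a Normal(μ₀, σ₀²) prior on μ is conjugate. Posterior precision = 1/σ₀² + n/σ²; posterior mean is the precision-weighted average of μ₀ and x̄.
n·x̄ = 9·716.81 = 6451.29.
σ₀² = 44.96² = 2021.4016, σ² = 75.67² = 5725.9489; σ² + n·σ₀² = 5725.9489 + 9·2021.4016 = 23918.5633.
Posterior mean = (μ₀/σ₀² + n·x̄/σ²)/(1/σ₀² + n/σ²) = (σ²·μ₀ + σ₀²·n·x̄)/(σ² + n·σ₀²) = (5725.9489·714.42 + 2021.4016·6451.29)/23918.5633 = 17131380.341202/23918.5633 = 716.2378.

716.2378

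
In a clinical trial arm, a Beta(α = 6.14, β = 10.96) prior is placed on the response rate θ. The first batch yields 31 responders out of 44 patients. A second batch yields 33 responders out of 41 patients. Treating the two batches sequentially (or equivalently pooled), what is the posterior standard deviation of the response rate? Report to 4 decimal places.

0.0457

The Beta prior is conjugate to a Binomial/Bernoulli likelihood; the update adds successes to α and failures to β.
After batch 1: Beta(6.14+31, 10.96+13) = Beta(37.14, 23.96).
After batch 2: Beta(37.14+33, 23.96+8) = Beta(70.14, 31.96).
Var = αβ/((α+β)²(α+β+1)) = 70.14·31.96/(102.10²·103.10) = 0.00208575; SD = √0.00208575 = 0.0457.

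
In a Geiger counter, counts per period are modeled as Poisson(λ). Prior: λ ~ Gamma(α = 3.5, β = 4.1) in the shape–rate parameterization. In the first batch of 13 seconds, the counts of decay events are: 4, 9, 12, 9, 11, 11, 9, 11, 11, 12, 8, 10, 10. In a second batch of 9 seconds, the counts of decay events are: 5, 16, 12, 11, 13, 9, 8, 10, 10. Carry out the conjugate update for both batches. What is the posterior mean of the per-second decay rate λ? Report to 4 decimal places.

8.6015

With a Gamma(shape α, rate β) prior, the Poisson likelihood is conjugate: the posterior is Gamma(α + ΣXᵢ, β + n).
Batch 1: sum of counts S = 127 over n = 13 seconds.
After batch 1: Gamma(α+S, β+n) = Gamma(3.5+127, 4.1+13) = Gamma(130.5, 17.1).
Batch 2: sum of counts S = 94 over n = 9 seconds.
After batch 2: Gamma(α+S, β+n) = Gamma(130.5+94, 17.1+9) = Gamma(224.5, 26.1).
Posterior mean = α/β = 224.5/26.1 = 8.6015.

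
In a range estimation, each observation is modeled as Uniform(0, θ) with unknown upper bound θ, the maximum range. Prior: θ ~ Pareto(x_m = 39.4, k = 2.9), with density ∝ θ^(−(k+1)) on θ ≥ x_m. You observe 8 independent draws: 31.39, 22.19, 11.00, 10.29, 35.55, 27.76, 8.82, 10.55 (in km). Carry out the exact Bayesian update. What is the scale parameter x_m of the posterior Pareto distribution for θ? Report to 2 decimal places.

A Pareto(scale x_m, shape k) prior on the upper bound θ of Uniform(0, θ) is conjugate: posterior is Pareto(max(x_m, max xᵢ), k + n).
Sample maximum = 35.55; prior scale x_m = 39.4 → posterior scale = max = 39.40.
Posterior shape = 2.9 + 8 = 10.9.
Posterior scale x_m = 39.40.

39.40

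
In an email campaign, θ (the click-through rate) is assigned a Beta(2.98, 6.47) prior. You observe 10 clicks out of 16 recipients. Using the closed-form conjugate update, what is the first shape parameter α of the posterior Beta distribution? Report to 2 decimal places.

12.98

The Beta prior is conjugate to a Binomial/Bernoulli likelihood; the update adds successes to α and failures to β.
Posterior: Beta(α+k, β+n−k) = Beta(2.98+10, 6.47+6) = Beta(12.98, 12.47).
Posterior α = 12.98.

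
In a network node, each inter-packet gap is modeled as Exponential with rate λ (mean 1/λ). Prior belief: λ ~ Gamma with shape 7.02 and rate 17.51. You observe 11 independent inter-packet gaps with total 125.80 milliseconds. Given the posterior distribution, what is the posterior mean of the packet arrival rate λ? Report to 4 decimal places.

With a Gamma(shape α, rate β) prior on the exponential rate λ, the posterior after n observations with total T = Σxᵢ is Gamma(α+n, β+T).
Posterior: Gamma(7.02+11, 17.51+125.80) = Gamma(18.02, 143.31).
Posterior mean of λ = α/β = 18.02/143.31 = 0.1257.

0.1257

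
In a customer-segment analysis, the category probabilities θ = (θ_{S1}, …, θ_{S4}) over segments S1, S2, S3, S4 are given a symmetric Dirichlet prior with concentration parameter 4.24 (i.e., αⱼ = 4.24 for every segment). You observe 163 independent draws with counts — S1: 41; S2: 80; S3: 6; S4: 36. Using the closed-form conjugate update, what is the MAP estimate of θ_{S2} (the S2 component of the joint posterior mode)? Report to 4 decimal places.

0.4731

The Dirichlet prior is conjugate to the Multinomial likelihood: each posterior αⱼ = prior αⱼ + observed count nⱼ.
Posterior concentration: (45.24, 84.24, 10.24, 40.24), total = 179.96.
Joint mode component: (α_{S2}−1)/(Σα−K) = 83.24/175.96 = 0.4731.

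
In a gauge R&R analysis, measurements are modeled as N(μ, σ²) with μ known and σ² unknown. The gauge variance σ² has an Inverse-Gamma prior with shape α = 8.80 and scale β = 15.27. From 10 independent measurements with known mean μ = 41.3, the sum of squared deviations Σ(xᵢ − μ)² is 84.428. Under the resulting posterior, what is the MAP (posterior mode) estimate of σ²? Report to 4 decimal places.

With known mean μ and an Inverse-Gamma(α, β) prior on σ², the Normal likelihood is conjugate: posterior is Inv-Gamma(α + n/2, β + Σ(xᵢ−μ)²/2).
Posterior: Inv-Gamma(8.80 + 10/2, 15.27 + 84.428/2) = Inv-Gamma(13.80, 57.4840).
Mode = β/(α+1) = 57.4840/14.80 = 3.8841.

3.8841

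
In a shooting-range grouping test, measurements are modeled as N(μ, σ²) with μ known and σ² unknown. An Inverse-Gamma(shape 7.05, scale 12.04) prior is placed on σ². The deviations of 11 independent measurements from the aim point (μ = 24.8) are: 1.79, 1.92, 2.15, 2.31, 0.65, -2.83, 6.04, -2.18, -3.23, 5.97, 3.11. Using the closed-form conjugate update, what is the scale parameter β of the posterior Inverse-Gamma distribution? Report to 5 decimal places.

73.17020

With known mean μ and an Inverse-Gamma(α, β) prior on σ², the Normal likelihood is conjugate: posterior is Inv-Gamma(α + n/2, β + Σ(xᵢ−μ)²/2).
Σ(xᵢ−μ)² = (1.79)² + (1.92)² + (2.15)² + (2.31)² + (0.65)² + (-2.83)² + (6.04)² + (-2.18)² + (-3.23)² + (5.97)² + (3.11)² = 122.2604.
Posterior: Inv-Gamma(7.05 + 11/2, 12.04 + 122.2604/2) = Inv-Gamma(12.55, 73.17020).
Posterior β = 73.17020.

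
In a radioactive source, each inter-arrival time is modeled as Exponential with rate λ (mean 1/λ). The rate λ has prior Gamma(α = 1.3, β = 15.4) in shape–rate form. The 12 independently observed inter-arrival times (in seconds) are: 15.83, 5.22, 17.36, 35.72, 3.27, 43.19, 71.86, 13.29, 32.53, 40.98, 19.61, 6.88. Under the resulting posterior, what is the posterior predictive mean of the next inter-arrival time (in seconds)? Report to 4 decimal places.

26.1089

With a Gamma(shape α, rate β) prior on the exponential rate λ, the posterior after n observations with total T = Σxᵢ is Gamma(α+n, β+T).
Sum of observations T = 305.74 seconds; n = 12.
Posterior: Gamma(1.3+12, 15.4+305.74) = Gamma(13.3, 321.14).
The predictive distribution for the next observation is Lomax; its mean is β/(α−1) = 321.14/12.3 = 26.1089.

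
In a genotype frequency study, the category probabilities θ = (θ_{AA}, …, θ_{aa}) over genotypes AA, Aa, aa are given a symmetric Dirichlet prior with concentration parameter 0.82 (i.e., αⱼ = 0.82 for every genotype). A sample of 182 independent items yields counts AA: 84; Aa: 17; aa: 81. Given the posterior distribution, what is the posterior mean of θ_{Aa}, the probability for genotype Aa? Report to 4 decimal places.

0.0966

The Dirichlet prior is conjugate to the Multinomial likelihood: each posterior αⱼ = prior αⱼ + observed count nⱼ.
Posterior concentration: (84.82, 17.82, 81.82), total = 184.46.
E[θ_{Aa}|data] = α_{Aa}/Σα = 17.82/184.46 = 0.0966.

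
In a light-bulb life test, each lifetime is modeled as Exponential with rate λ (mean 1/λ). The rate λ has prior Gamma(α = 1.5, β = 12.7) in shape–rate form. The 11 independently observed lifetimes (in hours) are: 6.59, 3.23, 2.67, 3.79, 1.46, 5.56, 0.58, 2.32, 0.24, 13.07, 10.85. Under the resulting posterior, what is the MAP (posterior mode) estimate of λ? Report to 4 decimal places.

With a Gamma(shape α, rate β) prior on the exponential rate λ, the posterior after n observations with total T = Σxᵢ is Gamma(α+n, β+T).
Sum of observations T = 50.36 hours; n = 11.
Posterior: Gamma(1.5+11, 12.7+50.36) = Gamma(12.5, 63.06).
Mode = (α−1)/β = 0.1824.

0.1824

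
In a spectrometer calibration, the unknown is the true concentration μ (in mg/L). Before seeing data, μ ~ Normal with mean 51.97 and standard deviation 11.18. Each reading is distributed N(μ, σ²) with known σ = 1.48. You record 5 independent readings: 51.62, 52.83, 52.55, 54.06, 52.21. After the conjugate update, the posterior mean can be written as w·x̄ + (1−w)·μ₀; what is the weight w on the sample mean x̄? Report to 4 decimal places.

0.9965

For Normal data with known variance σ², a Normal(μ₀, σ₀²) prior on μ is conjugate. Posterior precision = 1/σ₀² + n/σ²; posterior mean is the precision-weighted average of μ₀ and x̄.
σ₀² = 11.18² = 124.9924, σ² = 1.48² = 2.1904. Prior precision 1/σ₀² = 1/124.9924; data precision n/σ² = 5/2.1904.
w = (n/σ²)/(1/σ₀² + n/σ²) = n·σ₀²/(σ² + n·σ₀²) = 5·124.9924/(2.1904 + 5·124.9924) = 624.962/627.1524 = 0.9965.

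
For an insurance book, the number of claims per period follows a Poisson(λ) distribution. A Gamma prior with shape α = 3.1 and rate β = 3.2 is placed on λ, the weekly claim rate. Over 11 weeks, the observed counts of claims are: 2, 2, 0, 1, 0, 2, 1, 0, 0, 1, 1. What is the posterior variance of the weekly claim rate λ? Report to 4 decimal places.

0.0650

With a Gamma(shape α, rate β) prior, the Poisson likelihood is conjugate: the posterior is Gamma(α + ΣXᵢ, β + n).
Sum of counts S = 10 over n = 11 weeks.
Posterior: Gamma(α+S, β+n) = Gamma(3.1+10, 3.2+11) = Gamma(13.1, 14.2).
Var = α/β² = 13.1/14.2² = 0.0650.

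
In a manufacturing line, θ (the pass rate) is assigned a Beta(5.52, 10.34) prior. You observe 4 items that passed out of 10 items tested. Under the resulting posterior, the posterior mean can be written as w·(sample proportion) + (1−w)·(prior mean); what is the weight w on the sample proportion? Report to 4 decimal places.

The Beta prior is conjugate to a Binomial/Bernoulli likelihood; the update adds successes to α and failures to β.
Posterior mean = (α₀+k)/(α₀+β₀+n) = [n/(α₀+β₀+n)]·(k/n) + [(α₀+β₀)/(α₀+β₀+n)]·α₀/(α₀+β₀), so only n and the prior enter the weight.
The weight on the data is w = n/(α₀+β₀+n) = 10/(5.52+10.34+10) = 10/25.86 = 0.3867.

0.3867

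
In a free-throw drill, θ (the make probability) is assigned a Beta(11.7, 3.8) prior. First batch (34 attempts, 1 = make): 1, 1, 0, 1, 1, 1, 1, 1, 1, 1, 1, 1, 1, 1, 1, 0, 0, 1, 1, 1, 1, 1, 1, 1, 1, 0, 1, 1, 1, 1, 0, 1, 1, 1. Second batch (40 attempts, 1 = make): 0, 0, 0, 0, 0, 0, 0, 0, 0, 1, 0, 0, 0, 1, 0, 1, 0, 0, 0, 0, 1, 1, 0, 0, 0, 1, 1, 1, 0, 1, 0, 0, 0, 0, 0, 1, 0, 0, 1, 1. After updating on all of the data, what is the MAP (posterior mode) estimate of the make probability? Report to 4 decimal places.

0.5909

The Beta prior is conjugate to a Binomial/Bernoulli likelihood; the update adds successes to α and failures to β.
After batch 1: Beta(11.7+29, 3.8+5) = Beta(40.7, 8.8).
After batch 2: Beta(40.7+12, 8.8+28) = Beta(52.7, 36.8).
Mode of Beta(a,b) for a,b>1 is (a−1)/(a+b−2) = 51.7/87.5 = 0.5909.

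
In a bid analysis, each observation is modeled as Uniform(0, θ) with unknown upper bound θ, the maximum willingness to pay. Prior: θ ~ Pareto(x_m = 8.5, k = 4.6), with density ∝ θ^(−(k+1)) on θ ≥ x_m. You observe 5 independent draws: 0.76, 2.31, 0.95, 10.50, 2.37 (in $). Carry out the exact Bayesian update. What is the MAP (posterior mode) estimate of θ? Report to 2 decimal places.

10.50

A Pareto(scale x_m, shape k) prior on the upper bound θ of Uniform(0, θ) is conjugate: posterior is Pareto(max(x_m, max xᵢ), k + n).
Sample maximum = 10.50; prior scale x_m = 8.5 → posterior scale = max = 10.50.
Posterior shape = 4.6 + 5 = 9.6.
The Pareto density is decreasing on [x_m, ∞), so the mode is x_m = 10.50.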